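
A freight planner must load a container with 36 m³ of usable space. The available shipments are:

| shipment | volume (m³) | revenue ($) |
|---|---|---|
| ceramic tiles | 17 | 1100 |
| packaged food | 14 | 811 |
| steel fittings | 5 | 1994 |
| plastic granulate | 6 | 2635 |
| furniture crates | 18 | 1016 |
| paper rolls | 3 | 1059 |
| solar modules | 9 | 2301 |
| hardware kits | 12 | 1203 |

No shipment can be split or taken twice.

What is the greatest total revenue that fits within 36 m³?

9192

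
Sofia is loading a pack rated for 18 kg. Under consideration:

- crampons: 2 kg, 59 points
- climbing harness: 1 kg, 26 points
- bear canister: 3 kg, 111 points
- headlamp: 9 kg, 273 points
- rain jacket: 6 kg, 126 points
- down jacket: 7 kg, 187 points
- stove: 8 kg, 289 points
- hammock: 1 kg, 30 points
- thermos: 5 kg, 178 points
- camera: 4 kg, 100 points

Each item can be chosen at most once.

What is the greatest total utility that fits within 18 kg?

637

A density-first pass picks climbing harness + bear canister + stove + hammock + thermos — 634 at 18 kg.
Dropping climbing harness and hammock frees 2 kg; slotting in crampons (2 kg) lifts the total to 637 at 18 kg.
The closest alternative, climbing harness + bear canister + stove + hammock + thermos, reaches only 634.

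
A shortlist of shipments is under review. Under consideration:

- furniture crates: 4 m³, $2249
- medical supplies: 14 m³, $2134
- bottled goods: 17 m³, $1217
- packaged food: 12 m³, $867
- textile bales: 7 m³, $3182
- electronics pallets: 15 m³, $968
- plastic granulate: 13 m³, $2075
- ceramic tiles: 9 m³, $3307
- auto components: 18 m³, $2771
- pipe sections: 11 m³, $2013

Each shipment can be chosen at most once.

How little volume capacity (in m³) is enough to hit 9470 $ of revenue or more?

31

Need the lightest bundle worth ≥ 9470.
Taking furniture crates + textile bales + ceramic tiles + pipe sections gives 10751 (≥ 9470) for 31 m³.
Below 31 m³ the best achievable stays under 9470.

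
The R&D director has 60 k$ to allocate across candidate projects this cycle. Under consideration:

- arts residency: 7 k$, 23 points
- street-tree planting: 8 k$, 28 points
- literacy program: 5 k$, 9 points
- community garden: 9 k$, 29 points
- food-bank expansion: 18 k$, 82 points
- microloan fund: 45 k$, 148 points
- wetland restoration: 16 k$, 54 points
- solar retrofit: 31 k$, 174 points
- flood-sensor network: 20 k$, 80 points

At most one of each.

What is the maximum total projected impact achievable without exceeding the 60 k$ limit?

Ranking by ratio (projected impact/k$): solar retrofit 5.61, food-bank expansion 4.56, flood-sensor network 4.00, street-tree planting 3.50.
A density-first pass picks street-tree planting + food-bank expansion + solar retrofit — 284 at 57 k$.
The 8 k$ tied up in street-tree planting is better spent on community garden — total rises to 285 (58 k$).
An exhaustive check of the 512 subsets confirms 285.

285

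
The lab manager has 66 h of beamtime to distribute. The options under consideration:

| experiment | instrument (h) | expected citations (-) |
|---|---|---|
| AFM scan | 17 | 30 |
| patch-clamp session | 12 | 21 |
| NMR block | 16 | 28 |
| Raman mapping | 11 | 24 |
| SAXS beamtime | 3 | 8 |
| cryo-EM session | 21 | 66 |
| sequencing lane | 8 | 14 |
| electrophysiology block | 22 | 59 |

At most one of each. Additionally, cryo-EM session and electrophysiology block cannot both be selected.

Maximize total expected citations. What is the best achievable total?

149

AFM scan + patch-clamp session + Raman mapping + SAXS beamtime + cryo-EM session uses 64 of the 66 h and totals 149.
That's the maximum — no feasible swap from here does better than 149.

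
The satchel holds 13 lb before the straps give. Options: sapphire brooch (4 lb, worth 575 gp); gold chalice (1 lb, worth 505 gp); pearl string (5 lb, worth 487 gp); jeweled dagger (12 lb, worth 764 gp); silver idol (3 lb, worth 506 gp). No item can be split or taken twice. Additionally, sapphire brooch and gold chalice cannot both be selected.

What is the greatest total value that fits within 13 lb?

1568

Density check — gold chalice 505.00, silver idol 168.67, sapphire brooch 143.75, pearl string 97.40 are the best per lb.
Best packing: sapphire brooch + pearl string + silver idol — 12 lb, 1568 total.
Runner-up gold chalice + pearl string + silver idol tops out at 1498.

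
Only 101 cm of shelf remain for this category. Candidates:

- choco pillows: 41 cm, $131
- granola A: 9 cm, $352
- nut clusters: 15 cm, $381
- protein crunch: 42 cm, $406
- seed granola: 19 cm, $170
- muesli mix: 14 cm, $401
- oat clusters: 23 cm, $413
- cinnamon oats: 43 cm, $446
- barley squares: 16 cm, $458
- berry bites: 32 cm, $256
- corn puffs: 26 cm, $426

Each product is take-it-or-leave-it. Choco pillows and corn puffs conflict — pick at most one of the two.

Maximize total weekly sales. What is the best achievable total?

Ranking by ratio (weekly sales/cm): granola A 39.11, muesli mix 28.64, barley squares 28.62, nut clusters 25.40.
A density-first pass picks granola A + nut clusters + seed granola + muesli mix + oat clusters + barley squares — 2175 at 96 cm.
Dropping oat clusters frees 23 cm; slotting in corn puffs (26 cm) lifts the total to 2188 at 99 cm.

2188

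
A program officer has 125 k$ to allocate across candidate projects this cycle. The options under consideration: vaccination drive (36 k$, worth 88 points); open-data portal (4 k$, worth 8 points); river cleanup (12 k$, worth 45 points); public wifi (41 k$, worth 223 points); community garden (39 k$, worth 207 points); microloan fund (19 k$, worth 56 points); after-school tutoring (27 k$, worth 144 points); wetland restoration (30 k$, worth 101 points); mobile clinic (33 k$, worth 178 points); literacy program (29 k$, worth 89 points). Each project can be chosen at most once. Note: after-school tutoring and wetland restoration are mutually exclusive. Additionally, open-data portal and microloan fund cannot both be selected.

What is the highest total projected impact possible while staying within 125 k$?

653

Ranking by ratio (projected impact/k$): public wifi 5.44, mobile clinic 5.39, after-school tutoring 5.33.
Taking the top-ratio projects first gives open-data portal + river cleanup + public wifi + after-school tutoring + mobile clinic for 598 (117 k$).
Replace open-data portal and after-school tutoring with community garden: the trade gains 55 net, giving 653 at 125 k$.
An exhaustive check of the 1024 subsets confirms 653.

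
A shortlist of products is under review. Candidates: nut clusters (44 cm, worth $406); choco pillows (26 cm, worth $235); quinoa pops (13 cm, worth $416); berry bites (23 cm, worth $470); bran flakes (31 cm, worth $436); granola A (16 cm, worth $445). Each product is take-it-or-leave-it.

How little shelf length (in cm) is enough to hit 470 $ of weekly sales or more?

Look for the lowest-shelf combination reaching 470.
berry bites reaches 470 using 23 cm.
Any bundle with less than 23 cm falls short of 470.

23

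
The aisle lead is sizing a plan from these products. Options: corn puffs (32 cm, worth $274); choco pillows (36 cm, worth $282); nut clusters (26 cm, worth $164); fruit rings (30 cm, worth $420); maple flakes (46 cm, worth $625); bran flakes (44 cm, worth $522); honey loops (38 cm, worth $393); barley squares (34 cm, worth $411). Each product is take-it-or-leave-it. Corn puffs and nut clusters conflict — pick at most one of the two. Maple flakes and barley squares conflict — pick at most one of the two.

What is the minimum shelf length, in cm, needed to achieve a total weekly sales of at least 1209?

102

Need the lightest bundle worth ≥ 1209.
Taking nut clusters + fruit rings + maple flakes gives 1209 (≥ 1209) for 102 cm.
Below 102 cm the best achievable stays under 1209.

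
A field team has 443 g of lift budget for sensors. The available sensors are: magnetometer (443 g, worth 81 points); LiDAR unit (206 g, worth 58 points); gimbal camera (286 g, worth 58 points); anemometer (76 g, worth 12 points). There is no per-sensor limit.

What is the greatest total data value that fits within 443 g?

116

The ratio ordering already packs tightly: 2×LiDAR unit, 412 g, 116.
The spare 31 g is too small for any remaining sensor, and no exchange beats 116.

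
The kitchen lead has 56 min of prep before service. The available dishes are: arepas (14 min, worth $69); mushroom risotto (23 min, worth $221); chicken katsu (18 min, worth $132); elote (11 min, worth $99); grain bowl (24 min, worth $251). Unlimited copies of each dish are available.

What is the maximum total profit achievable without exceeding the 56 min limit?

Taking the top-ratio dishes first gives 2×grain bowl for 502 (48 min).
Dropping 2×grain bowl frees 48 min; slotting in mushroom risotto + 3×elote (56 min) lifts the total to 518 at 56 min.
That's the maximum — no swap from here does better than 518.

518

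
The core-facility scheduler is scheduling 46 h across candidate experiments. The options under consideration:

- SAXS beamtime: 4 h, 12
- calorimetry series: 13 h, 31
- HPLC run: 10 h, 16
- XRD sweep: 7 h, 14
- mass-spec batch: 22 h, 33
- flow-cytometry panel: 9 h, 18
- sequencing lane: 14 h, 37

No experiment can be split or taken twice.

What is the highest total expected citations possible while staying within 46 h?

102

Taking the top-ratio experiments first gives SAXS beamtime + calorimetry series + XRD sweep + sequencing lane for 94 (38 h).
The 11 h tied up in SAXS beamtime and XRD sweep is better spent on HPLC run + flow-cytometry panel — total rises to 102 (46 h).
Runner-up calorimetry series + XRD sweep + flow-cytometry panel + sequencing lane tops out at 100.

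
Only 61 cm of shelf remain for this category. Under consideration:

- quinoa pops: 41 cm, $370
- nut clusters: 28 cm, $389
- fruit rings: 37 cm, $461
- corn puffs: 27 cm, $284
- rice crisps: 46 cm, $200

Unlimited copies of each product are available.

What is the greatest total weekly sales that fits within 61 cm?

778

The ratio ordering already packs tightly: 2×nut clusters, 56 cm, 778.
Nothing else within 61 cm beats 778.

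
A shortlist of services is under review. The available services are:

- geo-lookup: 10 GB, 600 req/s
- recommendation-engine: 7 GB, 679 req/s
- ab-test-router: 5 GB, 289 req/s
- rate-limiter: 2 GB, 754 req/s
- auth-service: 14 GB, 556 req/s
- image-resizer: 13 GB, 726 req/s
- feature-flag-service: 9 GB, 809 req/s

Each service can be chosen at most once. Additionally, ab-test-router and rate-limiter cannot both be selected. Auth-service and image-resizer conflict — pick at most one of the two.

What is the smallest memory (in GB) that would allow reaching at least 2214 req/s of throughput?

Minimise GB subject to total throughput ≥ 2214.
recommendation-engine + rate-limiter + feature-flag-service reaches 2242 using 18 GB.
Any bundle with less than 18 GB falls short of 2214.

18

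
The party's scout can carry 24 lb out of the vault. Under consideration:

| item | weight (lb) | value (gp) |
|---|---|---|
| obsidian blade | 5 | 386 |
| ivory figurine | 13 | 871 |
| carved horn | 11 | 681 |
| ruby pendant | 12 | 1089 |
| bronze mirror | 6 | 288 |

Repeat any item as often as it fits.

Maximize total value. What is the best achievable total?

2178

The ratio ordering already packs tightly: 2×ruby pendant, 24 lb, 2178.
That's the maximum — no swap from here does better than 2178.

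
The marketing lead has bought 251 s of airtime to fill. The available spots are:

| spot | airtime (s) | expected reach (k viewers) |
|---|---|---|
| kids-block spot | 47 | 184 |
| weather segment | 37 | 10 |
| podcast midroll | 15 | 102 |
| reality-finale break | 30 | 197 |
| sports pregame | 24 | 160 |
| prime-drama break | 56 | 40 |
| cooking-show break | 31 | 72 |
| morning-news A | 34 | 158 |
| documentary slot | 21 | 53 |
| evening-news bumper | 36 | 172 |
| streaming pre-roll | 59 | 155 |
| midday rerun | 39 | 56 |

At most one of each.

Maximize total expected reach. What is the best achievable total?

1128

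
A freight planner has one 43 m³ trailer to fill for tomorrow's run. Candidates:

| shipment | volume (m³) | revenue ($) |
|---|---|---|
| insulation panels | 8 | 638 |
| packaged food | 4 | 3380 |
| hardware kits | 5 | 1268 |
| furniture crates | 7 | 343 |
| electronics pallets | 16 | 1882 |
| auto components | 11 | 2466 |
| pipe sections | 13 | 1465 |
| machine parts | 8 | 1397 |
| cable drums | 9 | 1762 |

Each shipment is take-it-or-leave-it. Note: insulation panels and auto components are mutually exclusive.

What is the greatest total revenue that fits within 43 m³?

Taking the top-ratio shipments first gives packaged food + hardware kits + auto components + machine parts + cable drums for 10273 (37 m³).
Replace machine parts with pipe sections: the trade gains 68 net, giving 10341 at 42 m³.
No other feasible combination exceeds 10341.

10341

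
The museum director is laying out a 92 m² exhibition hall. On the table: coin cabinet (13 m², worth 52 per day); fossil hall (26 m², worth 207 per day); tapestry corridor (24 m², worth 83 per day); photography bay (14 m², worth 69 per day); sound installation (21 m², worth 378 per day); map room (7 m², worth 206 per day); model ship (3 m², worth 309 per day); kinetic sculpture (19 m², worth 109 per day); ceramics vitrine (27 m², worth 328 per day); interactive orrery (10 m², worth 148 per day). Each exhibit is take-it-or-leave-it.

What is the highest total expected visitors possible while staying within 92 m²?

1478

Ranking by ratio (expected visitors/m²): model ship 103.00, map room 29.43, sound installation 18.00, interactive orrery 14.80.
The ratio ordering already packs tightly: sound installation + map room + model ship + kinetic sculpture + ceramics vitrine + interactive orrery, 87 m², 1478.
Every other selection either busts 92 m² or fails to beat 1478.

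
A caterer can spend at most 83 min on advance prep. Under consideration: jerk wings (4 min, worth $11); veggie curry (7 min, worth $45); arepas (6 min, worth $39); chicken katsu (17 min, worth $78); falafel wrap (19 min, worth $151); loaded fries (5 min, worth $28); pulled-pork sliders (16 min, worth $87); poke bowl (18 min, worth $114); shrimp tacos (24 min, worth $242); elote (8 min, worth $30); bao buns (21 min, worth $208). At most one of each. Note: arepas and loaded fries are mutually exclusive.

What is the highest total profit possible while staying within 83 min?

715

Taking falafel wrap + poke bowl + shrimp tacos + bao buns: 82 min used, 715 in profit.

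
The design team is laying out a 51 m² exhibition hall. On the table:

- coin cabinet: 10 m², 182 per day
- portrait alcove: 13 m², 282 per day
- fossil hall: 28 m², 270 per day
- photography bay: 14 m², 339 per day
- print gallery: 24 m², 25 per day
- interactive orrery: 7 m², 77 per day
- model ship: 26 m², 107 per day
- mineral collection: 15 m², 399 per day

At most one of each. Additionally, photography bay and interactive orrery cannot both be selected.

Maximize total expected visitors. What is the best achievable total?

1020

Portrait alcove + photography bay + mineral collection uses 42 of the 51 m² and totals 1020.
The closest alternative, coin cabinet + portrait alcove + interactive orrery + mineral collection, reaches only 940.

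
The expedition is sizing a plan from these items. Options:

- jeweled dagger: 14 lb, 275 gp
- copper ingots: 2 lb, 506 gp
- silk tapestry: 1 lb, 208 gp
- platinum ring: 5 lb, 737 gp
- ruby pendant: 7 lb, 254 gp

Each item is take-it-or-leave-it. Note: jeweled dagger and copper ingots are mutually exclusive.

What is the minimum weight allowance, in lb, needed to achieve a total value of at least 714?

3

Need the lightest bundle worth ≥ 714.
copper ingots + silk tapestry reaches 714 using 3 lb.
Below 3 lb the best achievable stays under 714.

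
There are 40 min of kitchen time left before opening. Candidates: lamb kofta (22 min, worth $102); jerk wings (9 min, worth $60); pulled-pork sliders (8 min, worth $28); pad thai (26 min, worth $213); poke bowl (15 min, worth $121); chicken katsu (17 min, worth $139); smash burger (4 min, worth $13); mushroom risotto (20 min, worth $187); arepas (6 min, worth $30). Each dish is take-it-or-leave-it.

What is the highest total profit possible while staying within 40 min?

326

Best packing: chicken katsu + mushroom risotto — 37 min, 326 total.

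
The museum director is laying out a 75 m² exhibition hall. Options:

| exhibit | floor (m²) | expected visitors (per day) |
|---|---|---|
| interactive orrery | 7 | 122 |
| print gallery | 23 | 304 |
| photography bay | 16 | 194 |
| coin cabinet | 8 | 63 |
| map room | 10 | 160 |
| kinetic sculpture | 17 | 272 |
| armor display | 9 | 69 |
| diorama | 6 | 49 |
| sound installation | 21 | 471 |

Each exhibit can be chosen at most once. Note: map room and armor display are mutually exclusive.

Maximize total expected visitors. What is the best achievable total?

1219

Interactive orrery + photography bay + map room + kinetic sculpture + sound installation uses 71 of the 75 m² and totals 1219.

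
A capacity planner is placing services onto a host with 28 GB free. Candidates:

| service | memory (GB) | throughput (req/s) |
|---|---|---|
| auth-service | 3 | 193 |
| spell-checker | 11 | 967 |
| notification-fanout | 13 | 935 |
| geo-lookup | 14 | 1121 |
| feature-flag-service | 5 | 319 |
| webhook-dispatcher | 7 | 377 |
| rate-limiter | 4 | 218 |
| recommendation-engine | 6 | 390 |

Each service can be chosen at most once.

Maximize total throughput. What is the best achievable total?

2281

By throughput per GB: spell-checker 87.91, geo-lookup 80.07, notification-fanout 71.92 lead.
The ratio ordering already packs tightly: auth-service + spell-checker + geo-lookup, 28 GB, 2281.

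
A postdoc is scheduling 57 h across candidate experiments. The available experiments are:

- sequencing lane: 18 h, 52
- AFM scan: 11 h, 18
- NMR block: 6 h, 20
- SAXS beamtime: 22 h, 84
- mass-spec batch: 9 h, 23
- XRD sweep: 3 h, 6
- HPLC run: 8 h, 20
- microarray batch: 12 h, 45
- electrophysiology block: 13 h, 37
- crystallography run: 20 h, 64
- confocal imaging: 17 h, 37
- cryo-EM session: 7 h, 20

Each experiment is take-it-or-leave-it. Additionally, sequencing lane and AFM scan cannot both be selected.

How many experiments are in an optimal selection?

The maximum expected citations within 57 h is 199.
For example SAXS beamtime + XRD sweep + microarray batch + crystallography run achieves it, using 57 h.
All optima have 4 experiments.

4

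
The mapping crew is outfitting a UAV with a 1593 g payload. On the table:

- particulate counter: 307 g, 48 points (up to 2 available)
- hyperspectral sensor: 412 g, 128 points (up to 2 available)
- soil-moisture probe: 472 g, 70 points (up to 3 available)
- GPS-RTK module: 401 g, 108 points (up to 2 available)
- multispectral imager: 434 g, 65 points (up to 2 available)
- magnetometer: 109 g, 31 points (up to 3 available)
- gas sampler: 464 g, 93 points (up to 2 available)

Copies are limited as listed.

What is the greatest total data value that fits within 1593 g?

The ratio ordering already packs tightly: 2×hyperspectral sensor + GPS-RTK module + 3×magnetometer, 1552 g, 457.
No other feasible combination exceeds 457.

457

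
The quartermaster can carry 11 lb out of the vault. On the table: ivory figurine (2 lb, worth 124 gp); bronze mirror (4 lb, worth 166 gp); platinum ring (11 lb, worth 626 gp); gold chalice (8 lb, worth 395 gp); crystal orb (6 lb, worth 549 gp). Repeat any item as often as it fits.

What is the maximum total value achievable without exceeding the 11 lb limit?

797

Best packing: 2×ivory figurine + crystal orb — 10 lb, 797 total.
Every other selection either busts 11 lb or fails to beat 797.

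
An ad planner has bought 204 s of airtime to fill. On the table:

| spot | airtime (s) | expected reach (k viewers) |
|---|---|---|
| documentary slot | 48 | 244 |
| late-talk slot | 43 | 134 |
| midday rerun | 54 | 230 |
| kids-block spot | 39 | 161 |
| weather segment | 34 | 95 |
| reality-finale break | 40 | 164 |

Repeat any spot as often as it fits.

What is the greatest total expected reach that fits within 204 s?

4×documentary slot uses 192 of the 204 s and totals 976.
Nothing else within 204 s beats 976.

976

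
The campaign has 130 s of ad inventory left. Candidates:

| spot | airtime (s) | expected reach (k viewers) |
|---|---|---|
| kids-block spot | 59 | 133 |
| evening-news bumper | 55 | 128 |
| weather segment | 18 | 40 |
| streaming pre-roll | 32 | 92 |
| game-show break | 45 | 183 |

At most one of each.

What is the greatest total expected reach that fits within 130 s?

Greedy by ratio would take weather segment + streaming pre-roll + game-show break: 95 s used, total 315.
The 32 s tied up in streaming pre-roll is better spent on kids-block spot — total rises to 356 (122 s).
Next best is evening-news bumper + weather segment + game-show break at 351 (118 s) — short by 5.

356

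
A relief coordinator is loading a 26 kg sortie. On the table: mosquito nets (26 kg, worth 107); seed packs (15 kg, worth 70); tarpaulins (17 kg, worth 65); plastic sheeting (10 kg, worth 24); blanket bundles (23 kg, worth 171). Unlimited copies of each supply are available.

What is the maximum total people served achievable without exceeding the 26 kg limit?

By people served per kg: blanket bundles 7.43, seed packs 4.67, mosquito nets 4.12, tarpaulins 3.82 lead.
Blanket bundles uses 23 of the 26 kg and totals 171.
No other feasible combination exceeds 171.

171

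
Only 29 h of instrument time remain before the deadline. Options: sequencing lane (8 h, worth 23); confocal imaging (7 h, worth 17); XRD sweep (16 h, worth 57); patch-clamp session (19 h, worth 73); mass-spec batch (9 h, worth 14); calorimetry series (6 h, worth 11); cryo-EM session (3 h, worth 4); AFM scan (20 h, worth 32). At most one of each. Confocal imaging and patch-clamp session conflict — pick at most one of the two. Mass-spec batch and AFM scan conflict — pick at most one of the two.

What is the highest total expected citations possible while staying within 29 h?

Ranking by ratio (expected citations/h): patch-clamp session 3.84, XRD sweep 3.56, sequencing lane 2.88, confocal imaging 2.43.
Sequencing lane + patch-clamp session uses 27 of the 29 h and totals 96.

96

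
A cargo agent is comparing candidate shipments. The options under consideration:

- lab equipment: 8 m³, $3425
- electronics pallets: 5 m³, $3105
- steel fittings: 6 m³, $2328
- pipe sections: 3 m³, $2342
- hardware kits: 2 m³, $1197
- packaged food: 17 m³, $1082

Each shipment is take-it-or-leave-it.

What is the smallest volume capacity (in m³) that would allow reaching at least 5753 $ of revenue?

10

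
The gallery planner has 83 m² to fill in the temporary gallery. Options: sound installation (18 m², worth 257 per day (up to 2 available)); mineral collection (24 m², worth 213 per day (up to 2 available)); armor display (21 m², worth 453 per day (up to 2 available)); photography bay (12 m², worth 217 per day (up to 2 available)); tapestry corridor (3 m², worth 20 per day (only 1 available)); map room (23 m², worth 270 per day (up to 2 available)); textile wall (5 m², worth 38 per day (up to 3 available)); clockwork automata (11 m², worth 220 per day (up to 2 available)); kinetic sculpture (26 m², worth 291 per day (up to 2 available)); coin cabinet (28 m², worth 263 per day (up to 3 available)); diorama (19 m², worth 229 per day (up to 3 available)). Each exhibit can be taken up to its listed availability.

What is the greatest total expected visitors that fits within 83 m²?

Greedy by ratio would take 2×armor display + photography bay + textile wall + 2×clockwork automata: 81 m² used, total 1601.
Dropping photography bay and textile wall frees 17 m²; slotting in sound installation (18 m²) lifts the total to 1603 at 82 m².

1603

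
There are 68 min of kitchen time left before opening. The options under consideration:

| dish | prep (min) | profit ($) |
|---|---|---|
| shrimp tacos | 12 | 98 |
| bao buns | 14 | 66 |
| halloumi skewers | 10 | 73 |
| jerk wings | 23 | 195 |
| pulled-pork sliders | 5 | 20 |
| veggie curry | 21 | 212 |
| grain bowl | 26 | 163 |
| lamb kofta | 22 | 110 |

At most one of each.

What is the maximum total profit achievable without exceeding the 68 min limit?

578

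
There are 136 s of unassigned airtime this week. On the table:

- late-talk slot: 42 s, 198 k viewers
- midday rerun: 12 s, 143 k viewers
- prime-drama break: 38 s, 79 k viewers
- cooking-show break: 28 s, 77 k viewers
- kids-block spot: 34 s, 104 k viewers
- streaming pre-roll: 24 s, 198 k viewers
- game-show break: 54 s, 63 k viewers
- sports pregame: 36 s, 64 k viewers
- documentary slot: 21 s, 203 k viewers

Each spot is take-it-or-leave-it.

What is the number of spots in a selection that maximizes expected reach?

The maximum expected reach within 136 s is 846.
late-talk slot + midday rerun + kids-block spot + streaming pre-roll + documentary slot hits 846 at 133 s.
Every optimal selection uses 5 spots.

5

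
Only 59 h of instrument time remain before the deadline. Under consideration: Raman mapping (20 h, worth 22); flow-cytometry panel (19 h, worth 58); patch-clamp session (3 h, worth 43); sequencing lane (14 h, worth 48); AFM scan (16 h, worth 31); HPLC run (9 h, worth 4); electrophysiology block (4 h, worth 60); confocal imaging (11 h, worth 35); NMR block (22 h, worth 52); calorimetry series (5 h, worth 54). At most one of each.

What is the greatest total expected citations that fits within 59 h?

298

Flow-cytometry panel + patch-clamp session + sequencing lane + electrophysiology block + confocal imaging + calorimetry series uses 56 of the 59 h and totals 298.
The closest alternative, patch-clamp session + sequencing lane + electrophysiology block + confocal imaging + NMR block + calorimetry series, reaches only 292.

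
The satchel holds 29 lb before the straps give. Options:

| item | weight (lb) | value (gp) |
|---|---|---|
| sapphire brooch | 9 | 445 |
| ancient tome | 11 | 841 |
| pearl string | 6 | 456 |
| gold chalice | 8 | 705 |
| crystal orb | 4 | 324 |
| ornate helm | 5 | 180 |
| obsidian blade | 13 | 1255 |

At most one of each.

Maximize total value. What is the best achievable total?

By value per lb: obsidian blade 96.54, gold chalice 88.12, crystal orb 81.00, ancient tome 76.45 lead.
The ratio heuristic lands on gold chalice + crystal orb + obsidian blade (2284) but leaves 4 lb idle.
The 8 lb tied up in gold chalice is better spent on ancient tome — total rises to 2420 (28 lb).
The closest alternative, pearl string + gold chalice + obsidian blade, reaches only 2416.

2420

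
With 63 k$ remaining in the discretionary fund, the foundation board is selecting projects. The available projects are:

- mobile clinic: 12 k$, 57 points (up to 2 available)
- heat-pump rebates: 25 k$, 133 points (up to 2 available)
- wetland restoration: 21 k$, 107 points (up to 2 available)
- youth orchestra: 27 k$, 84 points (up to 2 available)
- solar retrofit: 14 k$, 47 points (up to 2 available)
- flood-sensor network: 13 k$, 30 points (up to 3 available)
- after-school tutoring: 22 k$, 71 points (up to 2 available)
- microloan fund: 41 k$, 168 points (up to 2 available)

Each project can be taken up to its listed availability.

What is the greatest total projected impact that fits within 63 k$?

323

Density check — heat-pump rebates 5.32, wetland restoration 5.10, mobile clinic 4.75 are the best per k$.
Best packing: mobile clinic + 2×heat-pump rebates — 62 k$, 323 total.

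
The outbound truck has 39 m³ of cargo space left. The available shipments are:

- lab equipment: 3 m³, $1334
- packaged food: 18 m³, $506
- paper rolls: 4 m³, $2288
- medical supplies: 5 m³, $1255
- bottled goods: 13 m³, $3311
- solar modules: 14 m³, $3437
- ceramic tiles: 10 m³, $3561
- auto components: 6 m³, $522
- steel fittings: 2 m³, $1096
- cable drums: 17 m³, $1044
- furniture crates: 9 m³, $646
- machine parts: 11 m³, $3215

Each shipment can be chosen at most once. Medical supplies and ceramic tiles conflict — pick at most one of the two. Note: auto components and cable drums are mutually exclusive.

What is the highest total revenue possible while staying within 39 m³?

Lab equipment + paper rolls + medical supplies + solar modules + steel fittings + machine parts uses 39 of the 39 m³ and totals 12625.

12625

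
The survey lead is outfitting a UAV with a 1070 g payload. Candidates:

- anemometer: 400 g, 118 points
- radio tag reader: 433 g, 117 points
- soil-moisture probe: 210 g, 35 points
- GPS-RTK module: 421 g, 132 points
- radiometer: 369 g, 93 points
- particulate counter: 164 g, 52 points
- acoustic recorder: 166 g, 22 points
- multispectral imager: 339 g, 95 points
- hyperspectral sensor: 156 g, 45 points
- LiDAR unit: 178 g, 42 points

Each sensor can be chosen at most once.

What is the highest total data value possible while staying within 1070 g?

Taking the top-ratio sensors first gives anemometer + GPS-RTK module + particulate counter for 302 (985 g).
The 421 g tied up in GPS-RTK module is better spent on multispectral imager + hyperspectral sensor — total rises to 310 (1059 g).
Runner-up anemometer + GPS-RTK module + particulate counter tops out at 302.

310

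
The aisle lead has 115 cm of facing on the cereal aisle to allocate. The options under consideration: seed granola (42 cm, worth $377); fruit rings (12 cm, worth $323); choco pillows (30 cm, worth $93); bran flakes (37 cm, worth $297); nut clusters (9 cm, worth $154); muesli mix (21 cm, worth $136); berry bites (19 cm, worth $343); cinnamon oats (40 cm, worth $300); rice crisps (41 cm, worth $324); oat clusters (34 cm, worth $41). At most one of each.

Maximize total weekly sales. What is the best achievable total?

1367

Taking the top-ratio products first gives seed granola + fruit rings + nut clusters + muesli mix + berry bites for 1333 (103 cm).
The 30 cm tied up in nut clusters and muesli mix is better spent on rice crisps — total rises to 1367 (114 cm).
No other feasible combination exceeds 1367.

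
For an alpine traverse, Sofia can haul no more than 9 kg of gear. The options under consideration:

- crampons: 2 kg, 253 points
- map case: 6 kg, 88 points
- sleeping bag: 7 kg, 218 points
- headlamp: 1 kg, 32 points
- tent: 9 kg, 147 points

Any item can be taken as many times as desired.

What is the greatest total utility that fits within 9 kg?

Best packing: 4×crampons + headlamp — 9 kg, 1044 total.
That's the maximum — no swap from here does better than 1044.

1044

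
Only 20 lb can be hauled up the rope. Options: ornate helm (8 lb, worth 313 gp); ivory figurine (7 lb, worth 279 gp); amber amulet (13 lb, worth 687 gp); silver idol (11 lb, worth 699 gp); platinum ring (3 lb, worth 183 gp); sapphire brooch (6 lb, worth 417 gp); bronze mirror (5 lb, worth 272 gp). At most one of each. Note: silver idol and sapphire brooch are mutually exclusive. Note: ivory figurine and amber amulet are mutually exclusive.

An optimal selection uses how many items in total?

3

The maximum value within 20 lb is 1154.
One optimal bundle: silver idol + platinum ring + bronze mirror (19 lb).
Every optimal selection uses 3 items.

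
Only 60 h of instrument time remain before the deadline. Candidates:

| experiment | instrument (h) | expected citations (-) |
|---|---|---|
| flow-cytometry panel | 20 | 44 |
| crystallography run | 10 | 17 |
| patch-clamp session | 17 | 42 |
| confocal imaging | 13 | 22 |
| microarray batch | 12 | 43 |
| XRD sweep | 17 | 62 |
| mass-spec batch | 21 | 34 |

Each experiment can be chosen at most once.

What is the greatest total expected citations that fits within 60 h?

169

Ranking by ratio (expected citations/h): XRD sweep 3.65, microarray batch 3.58, patch-clamp session 2.47.
Taking the top-ratio experiments first gives crystallography run + patch-clamp session + microarray batch + XRD sweep for 164 (56 h).
Dropping crystallography run frees 10 h; slotting in confocal imaging (13 h) lifts the total to 169 at 59 h.
That's the maximum — no swap from here does better than 169.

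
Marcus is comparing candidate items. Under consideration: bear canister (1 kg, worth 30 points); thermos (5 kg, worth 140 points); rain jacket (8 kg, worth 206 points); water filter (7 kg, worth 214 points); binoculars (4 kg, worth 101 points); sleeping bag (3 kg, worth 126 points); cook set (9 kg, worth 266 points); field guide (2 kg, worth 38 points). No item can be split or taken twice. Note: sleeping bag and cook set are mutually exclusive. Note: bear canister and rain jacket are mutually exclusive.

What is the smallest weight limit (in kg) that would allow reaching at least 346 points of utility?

Look for the lowest-weight combination reaching 346.
Taking bear canister + water filter + sleeping bag gives 370 (≥ 346) for 11 kg.
Any bundle with less than 11 kg falls short of 346.

11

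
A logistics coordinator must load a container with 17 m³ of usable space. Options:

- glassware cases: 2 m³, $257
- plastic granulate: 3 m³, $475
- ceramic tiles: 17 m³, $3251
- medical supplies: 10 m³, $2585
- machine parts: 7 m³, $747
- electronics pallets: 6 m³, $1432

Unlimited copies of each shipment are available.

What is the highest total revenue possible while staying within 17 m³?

4017

By revenue per m³: medical supplies 258.50, electronics pallets 238.67, ceramic tiles 191.24 lead.
Medical supplies + electronics pallets uses 16 of the 17 m³ and totals 4017.
Every other selection either busts 17 m³ or fails to beat 4017.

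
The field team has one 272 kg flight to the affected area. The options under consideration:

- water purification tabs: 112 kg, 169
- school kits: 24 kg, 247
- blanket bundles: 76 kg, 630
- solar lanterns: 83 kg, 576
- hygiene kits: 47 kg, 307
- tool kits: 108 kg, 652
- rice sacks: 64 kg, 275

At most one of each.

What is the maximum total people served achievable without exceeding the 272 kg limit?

1858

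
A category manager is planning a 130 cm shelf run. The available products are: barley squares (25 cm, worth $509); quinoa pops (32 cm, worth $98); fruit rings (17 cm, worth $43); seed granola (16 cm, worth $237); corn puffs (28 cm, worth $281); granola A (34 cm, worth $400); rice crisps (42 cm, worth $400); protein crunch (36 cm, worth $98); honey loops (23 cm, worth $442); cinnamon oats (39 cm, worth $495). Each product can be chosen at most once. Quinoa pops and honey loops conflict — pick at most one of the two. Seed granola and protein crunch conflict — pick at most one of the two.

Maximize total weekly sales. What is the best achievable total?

1869

Ranking by ratio (weekly sales/cm): barley squares 20.36, honey loops 19.22, seed granola 14.81, cinnamon oats 12.69.
A density-first pass picks barley squares + fruit rings + seed granola + honey loops + cinnamon oats — 1726 at 120 cm.
Replace fruit rings and cinnamon oats with corn puffs + granola A: the trade gains 143 net, giving 1869 at 126 cm.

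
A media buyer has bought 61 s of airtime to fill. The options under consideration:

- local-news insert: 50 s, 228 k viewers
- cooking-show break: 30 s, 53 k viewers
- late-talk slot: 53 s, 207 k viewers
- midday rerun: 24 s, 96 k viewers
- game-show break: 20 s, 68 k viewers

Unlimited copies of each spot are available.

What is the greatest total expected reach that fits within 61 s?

Ranking by ratio (expected reach/s): local-news insert 4.56, midday rerun 4.00, late-talk slot 3.91.
Local-news insert uses 50 of the 61 s and totals 228.
That's the maximum — no swap from here does better than 228.

228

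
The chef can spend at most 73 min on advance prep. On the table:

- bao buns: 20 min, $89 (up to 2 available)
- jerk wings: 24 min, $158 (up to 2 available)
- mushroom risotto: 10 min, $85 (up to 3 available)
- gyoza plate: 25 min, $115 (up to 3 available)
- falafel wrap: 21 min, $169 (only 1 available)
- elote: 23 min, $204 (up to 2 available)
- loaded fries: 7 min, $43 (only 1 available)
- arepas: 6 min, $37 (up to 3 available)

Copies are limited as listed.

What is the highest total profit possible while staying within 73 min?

By profit per min: elote 8.87, mushroom risotto 8.50, falafel wrap 8.05, jerk wings 6.58 lead.
Greedy by ratio would take 2×mushroom risotto + 2×elote + arepas: 72 min used, total 615.
Dropping arepas frees 6 min; slotting in loaded fries (7 min) lifts the total to 621 at 73 min.
That's the maximum — no swap from here does better than 621.

621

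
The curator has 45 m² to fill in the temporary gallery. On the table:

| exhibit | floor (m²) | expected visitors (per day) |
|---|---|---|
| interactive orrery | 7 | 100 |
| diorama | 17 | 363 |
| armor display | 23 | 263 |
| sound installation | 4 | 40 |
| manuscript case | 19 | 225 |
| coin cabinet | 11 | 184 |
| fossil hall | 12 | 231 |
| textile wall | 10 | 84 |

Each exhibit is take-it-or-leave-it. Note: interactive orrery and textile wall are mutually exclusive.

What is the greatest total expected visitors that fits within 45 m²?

Ranking by ratio (expected visitors/m²): diorama 21.35, fossil hall 19.25, coin cabinet 16.73.
Taking diorama + sound installation + coin cabinet + fossil hall: 44 m² used, 818 in expected visitors.
Next best is diorama + coin cabinet + fossil hall at 778 (40 m²) — short by 40.

818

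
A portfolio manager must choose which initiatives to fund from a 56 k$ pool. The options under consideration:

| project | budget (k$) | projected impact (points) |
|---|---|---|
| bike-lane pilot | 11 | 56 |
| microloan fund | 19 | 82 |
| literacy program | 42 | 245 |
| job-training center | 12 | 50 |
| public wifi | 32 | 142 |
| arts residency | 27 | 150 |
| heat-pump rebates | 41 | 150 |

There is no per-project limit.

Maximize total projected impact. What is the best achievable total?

301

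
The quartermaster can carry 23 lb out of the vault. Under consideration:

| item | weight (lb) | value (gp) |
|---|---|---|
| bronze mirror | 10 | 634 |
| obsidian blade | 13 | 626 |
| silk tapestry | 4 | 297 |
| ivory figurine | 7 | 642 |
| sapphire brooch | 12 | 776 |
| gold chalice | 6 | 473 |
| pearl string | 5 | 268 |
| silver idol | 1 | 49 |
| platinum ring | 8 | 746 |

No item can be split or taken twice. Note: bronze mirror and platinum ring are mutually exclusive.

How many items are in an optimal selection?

4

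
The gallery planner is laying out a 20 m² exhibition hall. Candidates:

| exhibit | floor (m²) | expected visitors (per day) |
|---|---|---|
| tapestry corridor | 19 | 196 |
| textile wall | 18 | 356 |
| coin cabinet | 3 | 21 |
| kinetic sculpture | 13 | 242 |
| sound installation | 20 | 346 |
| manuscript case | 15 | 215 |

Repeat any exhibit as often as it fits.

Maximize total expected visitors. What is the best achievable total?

356

Textile wall uses 18 of the 20 m² and totals 356.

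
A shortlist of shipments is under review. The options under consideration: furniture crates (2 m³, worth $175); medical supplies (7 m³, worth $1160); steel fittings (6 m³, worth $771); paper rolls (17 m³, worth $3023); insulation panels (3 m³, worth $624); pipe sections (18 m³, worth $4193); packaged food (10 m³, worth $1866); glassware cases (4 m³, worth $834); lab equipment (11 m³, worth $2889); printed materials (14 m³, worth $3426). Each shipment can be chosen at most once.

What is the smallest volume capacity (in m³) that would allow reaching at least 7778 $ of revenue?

Minimise m³ subject to total revenue ≥ 7778.
Taking pipe sections + glassware cases + lab equipment gives 7916 (≥ 7778) for 33 m³.
Any bundle with less than 33 m³ falls short of 7778.

33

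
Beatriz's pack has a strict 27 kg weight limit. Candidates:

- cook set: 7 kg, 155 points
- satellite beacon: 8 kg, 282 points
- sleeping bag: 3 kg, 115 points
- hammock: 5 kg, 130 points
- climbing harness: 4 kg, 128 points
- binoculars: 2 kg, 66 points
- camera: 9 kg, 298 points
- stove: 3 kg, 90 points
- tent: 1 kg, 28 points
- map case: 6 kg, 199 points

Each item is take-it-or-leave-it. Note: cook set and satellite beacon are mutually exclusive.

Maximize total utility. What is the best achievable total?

922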